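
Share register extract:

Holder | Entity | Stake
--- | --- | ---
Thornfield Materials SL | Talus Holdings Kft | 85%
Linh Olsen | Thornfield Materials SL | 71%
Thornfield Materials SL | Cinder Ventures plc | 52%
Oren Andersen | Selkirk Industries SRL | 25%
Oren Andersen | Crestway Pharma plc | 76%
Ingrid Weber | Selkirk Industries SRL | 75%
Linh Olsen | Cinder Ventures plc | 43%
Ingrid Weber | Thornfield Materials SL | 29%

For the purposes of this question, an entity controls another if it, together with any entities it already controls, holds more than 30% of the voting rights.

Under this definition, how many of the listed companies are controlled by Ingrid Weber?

1

Ingrid holds 75% of Selkirk, so Ingrid controls Selkirk.
No other company's threshold is met.
Ingrid controls 1 company.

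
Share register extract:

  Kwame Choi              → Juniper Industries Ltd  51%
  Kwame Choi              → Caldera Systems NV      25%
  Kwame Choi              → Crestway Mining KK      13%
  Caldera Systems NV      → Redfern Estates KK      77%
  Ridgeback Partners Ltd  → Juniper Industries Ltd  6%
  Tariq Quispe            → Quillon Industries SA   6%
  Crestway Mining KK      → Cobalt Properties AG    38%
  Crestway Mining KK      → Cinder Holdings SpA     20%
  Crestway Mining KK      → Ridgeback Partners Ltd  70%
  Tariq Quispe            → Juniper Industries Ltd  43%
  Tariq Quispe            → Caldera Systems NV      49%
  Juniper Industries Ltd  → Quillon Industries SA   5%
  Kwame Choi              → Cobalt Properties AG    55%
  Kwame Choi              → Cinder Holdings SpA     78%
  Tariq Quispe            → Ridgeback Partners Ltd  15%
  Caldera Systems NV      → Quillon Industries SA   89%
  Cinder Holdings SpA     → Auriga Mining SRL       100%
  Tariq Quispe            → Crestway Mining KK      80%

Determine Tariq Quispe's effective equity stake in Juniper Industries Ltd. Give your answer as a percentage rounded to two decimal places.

47.26%

Tariq reaches Juniper along 3 paths.
Direct stake: 43% = 43%.
Via Ridgeback: 15% × 6% = 0.9%.
Via Crestway → Ridgeback: 80% × 70% × 6% = 3.36%.
Total: 43% + 0.9% + 3.36% = 47.26%.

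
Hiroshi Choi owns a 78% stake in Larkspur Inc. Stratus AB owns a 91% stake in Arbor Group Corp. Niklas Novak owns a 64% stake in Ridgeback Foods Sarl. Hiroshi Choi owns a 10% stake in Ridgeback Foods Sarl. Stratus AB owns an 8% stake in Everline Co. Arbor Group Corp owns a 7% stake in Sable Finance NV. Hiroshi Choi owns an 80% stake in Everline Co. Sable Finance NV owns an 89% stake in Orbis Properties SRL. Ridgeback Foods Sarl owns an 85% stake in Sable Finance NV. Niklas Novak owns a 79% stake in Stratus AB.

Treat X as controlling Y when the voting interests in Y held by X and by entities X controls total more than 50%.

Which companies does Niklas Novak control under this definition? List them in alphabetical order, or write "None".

Arbor Group Corp, Orbis Properties SRL, Ridgeback Foods Sarl, Sable Finance NV, Stratus AB

Niklas holds 64% of Ridgeback, so Niklas controls Ridgeback.
Niklas holds 79% of Stratus, so Niklas controls Stratus.
Stratus holds 91% of Arbor, so Niklas controls Arbor.
Arbor and Ridgeback together hold 7% + 85% = 92% of Sable, so Niklas controls Sable.
Sable holds 89% of Orbis, so Niklas controls Orbis.
No other company's threshold is met.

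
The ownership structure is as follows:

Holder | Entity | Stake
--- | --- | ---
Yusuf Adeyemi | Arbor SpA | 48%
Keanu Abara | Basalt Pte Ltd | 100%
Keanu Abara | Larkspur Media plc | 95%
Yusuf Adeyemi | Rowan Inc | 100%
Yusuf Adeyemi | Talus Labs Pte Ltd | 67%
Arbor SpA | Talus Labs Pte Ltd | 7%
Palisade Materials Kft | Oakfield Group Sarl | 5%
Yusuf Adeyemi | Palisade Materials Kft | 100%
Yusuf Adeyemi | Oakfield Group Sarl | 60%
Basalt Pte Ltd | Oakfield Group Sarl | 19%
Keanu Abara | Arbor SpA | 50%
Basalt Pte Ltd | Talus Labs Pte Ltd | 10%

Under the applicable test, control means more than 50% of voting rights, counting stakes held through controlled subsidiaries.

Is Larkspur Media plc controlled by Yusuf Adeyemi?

Yusuf holds 100% of Palisade, so Yusuf controls Palisade.
Yusuf holds 67% of Talus, so Yusuf controls Talus.
Yusuf holds 100% of Rowan, so Yusuf controls Rowan.
Yusuf and Palisade together hold 60% + 5% = 65% of Oakfield, so Yusuf controls Oakfield.
Neither Yusuf nor any entity Yusuf controls holds any voting interest in Larkspur.
So Yusuf does not control Larkspur.

No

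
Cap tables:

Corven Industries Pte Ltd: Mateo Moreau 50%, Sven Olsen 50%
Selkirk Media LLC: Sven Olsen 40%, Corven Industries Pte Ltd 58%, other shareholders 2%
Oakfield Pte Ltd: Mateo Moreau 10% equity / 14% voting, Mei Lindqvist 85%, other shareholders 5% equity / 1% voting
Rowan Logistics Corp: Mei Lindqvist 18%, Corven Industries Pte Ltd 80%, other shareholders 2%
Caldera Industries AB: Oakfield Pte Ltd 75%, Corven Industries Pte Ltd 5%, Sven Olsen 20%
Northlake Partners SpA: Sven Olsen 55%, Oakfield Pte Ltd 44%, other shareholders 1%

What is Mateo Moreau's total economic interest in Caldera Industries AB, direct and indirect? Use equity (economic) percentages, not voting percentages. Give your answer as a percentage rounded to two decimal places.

Mateo reaches Caldera along 2 paths.
Via Oakfield: 10% × 75% = 7.5%.
Via Corven: 50% × 5% = 2.5%.
Total: 7.5% + 2.5% = 10%.
Rounded: 10.00%.

10.00%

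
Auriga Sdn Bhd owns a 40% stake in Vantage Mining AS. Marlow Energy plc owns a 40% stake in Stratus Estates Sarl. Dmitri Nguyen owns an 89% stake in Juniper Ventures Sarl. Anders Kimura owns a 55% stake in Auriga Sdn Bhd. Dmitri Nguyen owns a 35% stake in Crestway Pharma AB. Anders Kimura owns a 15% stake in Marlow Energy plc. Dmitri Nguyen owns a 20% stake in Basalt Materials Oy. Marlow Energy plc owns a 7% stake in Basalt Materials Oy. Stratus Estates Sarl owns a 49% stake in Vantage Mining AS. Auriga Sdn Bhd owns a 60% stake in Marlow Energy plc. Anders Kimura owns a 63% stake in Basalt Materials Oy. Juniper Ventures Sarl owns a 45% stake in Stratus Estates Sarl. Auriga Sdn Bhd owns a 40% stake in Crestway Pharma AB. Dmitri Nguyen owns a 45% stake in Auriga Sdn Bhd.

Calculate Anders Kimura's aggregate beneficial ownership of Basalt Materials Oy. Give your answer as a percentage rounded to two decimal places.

Anders reaches Basalt along 3 paths.
Direct stake: 63% = 63%.
Via Auriga → Marlow: 55% × 60% × 7% = 2.31%.
Via Marlow: 15% × 7% = 1.05%.
Total: 63% + 2.31% + 1.05% = 66.36%.

66.36%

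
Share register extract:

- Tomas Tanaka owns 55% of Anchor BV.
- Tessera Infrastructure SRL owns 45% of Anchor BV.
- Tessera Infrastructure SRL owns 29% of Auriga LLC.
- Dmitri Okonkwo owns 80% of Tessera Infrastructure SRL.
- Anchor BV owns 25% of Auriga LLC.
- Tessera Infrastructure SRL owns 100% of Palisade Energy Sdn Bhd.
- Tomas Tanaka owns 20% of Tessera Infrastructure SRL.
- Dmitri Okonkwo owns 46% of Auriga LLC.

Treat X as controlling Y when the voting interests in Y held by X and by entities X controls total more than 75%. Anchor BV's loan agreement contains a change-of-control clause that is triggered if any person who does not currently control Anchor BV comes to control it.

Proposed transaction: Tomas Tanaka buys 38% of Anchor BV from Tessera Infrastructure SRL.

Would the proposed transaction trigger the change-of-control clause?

Yes

The purchase adds only to Tomas's holdings (Tessera's stake shrinks), so Tomas is the only person who could newly come to control Anchor.
Tomas's largest direct stake is 55% in Anchor, which does not meet the threshold, so Tomas controls no company.
In Anchor, Tomas's side holds only 55%, not > 75%.
So before the transaction, Tomas does not control Anchor.
After the purchase, Tomas's direct stake in Anchor rises to 55% + 38% = 93%, and Tessera's stake falls to 7%.
Tomas holds 93% of Anchor, so Tomas controls Anchor.
Tomas did not control Anchor before and does after, so the clause is triggered.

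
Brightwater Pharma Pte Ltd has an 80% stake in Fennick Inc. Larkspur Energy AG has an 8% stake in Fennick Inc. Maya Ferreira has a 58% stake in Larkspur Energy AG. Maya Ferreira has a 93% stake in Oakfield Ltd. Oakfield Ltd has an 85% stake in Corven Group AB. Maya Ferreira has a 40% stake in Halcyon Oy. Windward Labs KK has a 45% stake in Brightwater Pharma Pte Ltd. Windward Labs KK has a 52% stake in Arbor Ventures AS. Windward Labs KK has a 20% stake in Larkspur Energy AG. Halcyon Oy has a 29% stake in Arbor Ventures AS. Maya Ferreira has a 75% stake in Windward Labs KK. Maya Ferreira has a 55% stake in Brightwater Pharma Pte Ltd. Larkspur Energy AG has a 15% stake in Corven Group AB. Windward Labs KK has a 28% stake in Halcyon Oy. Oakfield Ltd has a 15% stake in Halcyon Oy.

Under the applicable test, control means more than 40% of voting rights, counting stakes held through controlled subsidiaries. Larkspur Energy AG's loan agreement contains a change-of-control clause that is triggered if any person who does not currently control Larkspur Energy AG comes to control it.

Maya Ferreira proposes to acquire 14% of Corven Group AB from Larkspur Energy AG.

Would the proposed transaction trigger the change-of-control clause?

The purchase adds only to Maya's holdings (Larkspur's stake shrinks), so Maya is the only person who could newly come to control Larkspur.
Maya holds 75% of Windward, so Maya controls Windward.
Maya and Windward together hold 58% + 20% = 78% of Larkspur, so Maya controls Larkspur.
So Maya already controls Larkspur before the transaction.
After the purchase, Maya holds 14% of Corven directly, and Larkspur's stake falls to 1%.
Maya controlled Larkspur already, so this is not a new person acquiring control; every other person's position is unchanged or reduced.
No new person acquires control, so the clause is not triggered.

No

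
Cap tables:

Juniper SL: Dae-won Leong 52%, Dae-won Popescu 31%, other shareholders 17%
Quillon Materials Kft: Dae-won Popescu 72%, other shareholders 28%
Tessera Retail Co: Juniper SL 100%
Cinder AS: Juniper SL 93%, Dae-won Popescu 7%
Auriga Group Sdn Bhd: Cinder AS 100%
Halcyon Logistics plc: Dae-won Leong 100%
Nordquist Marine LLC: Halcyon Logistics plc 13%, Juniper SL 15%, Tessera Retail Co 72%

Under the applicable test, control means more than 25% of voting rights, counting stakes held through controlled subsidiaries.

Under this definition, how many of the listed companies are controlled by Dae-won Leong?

6

Dae-won Leong holds 52% of Juniper, so Dae-won Leong controls Juniper.
Juniper holds 100% of Tessera, so Dae-won Leong controls Tessera.
Juniper holds 93% of Cinder, so Dae-won Leong controls Cinder.
Cinder holds 100% of Auriga, so Dae-won Leong controls Auriga.
Dae-won Leong holds 100% of Halcyon, so Dae-won Leong controls Halcyon.
Halcyon and Juniper and Tessera together hold 13% + 15% + 72% = 100% of Nordquist, so Dae-won Leong controls Nordquist.
No other company's threshold is met.
Dae-won Leong controls 6 companies.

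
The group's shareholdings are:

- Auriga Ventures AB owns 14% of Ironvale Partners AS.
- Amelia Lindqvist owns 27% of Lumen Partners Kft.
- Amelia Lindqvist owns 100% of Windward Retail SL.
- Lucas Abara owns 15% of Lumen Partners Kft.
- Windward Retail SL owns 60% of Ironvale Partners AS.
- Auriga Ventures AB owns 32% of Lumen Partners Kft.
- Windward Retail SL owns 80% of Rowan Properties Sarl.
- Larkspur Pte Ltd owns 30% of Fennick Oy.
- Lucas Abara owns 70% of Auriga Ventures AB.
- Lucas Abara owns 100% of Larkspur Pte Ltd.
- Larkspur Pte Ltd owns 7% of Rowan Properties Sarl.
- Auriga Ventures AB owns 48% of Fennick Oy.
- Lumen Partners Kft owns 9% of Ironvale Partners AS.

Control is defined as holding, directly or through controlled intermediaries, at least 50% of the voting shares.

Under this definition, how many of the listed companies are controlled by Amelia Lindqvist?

Amelia holds 100% of Windward, so Amelia controls Windward.
Windward holds 80% of Rowan, so Amelia controls Rowan.
Windward holds 60% of Ironvale, so Amelia controls Ironvale.
No other company's threshold is met.
Amelia controls 3 companies.

3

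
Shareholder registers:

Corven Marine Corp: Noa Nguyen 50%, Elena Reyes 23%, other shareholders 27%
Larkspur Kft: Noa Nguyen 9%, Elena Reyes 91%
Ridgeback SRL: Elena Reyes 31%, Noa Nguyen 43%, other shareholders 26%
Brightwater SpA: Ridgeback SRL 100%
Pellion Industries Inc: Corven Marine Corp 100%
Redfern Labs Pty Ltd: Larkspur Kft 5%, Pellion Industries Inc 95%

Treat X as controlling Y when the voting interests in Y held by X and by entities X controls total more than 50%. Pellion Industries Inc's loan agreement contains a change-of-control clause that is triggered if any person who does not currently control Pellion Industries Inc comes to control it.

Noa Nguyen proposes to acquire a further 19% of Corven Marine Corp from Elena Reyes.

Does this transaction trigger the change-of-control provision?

The purchase adds only to Noa's holdings (Elena's stake shrinks), so Noa is the only person who could newly come to control Pellion.
Noa's largest direct stake is 50% in Corven, which does not meet the threshold, so Noa controls no company.
Neither Noa nor any entity Noa controls holds any voting interest in Pellion.
So before the transaction, Noa does not control Pellion.
After the purchase, Noa's direct stake in Corven rises to 50% + 19% = 69%, and Elena's stake falls to 4%.
Noa holds 69% of Corven, so Noa controls Corven.
Corven holds 100% of Pellion, so Noa controls Pellion.
Noa did not control Pellion before and does after, so the clause is triggered.

Yes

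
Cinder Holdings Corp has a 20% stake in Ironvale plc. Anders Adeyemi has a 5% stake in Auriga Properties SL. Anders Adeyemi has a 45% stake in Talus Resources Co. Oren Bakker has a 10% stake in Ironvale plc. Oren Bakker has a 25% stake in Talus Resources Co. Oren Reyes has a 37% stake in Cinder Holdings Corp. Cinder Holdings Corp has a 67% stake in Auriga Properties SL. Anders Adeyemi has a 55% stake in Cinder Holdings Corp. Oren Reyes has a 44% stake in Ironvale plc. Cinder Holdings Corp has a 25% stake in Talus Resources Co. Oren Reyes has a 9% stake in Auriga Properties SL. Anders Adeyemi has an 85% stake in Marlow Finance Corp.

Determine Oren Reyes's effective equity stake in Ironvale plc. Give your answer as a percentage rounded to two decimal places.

51.40%

Oren Reyes reaches Ironvale along 2 paths.
Direct stake: 44% = 44%.
Via Cinder: 37% × 20% = 7.4%.
Total: 44% + 7.4% = 51.4%.
Rounded: 51.40%.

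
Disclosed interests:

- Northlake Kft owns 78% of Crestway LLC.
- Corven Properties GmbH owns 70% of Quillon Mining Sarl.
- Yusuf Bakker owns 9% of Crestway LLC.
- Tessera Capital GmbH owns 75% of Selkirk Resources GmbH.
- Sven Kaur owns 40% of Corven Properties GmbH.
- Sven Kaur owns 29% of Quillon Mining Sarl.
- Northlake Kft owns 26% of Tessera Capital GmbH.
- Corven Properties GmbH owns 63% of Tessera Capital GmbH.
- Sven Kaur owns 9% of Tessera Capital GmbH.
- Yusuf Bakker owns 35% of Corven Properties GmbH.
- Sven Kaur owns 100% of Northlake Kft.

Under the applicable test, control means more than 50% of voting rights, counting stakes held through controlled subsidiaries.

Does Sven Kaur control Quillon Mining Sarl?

Sven holds 100% of Northlake, so Sven controls Northlake.
Northlake holds 78% of Crestway, so Sven controls Crestway.
In Quillon, Sven's side holds only 29%, not > 50%.
So Sven does not control Quillon.

No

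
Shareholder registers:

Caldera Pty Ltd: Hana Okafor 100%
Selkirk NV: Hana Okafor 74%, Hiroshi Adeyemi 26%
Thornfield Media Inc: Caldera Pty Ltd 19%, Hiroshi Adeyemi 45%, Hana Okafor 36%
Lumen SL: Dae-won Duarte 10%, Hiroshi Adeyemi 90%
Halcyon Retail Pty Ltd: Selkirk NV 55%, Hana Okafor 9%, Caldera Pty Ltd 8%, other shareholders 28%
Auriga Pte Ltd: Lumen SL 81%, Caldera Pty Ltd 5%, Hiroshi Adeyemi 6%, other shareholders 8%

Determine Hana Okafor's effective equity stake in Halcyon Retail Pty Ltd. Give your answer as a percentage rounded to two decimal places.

57.70%

Hana reaches Halcyon along 3 paths.
Via Selkirk: 74% × 55% = 40.7%.
Direct stake: 9% = 9%.
Via Caldera: 100% × 8% = 8%.
Total: 40.7% + 9% + 8% = 57.7%.
Rounded: 57.70%.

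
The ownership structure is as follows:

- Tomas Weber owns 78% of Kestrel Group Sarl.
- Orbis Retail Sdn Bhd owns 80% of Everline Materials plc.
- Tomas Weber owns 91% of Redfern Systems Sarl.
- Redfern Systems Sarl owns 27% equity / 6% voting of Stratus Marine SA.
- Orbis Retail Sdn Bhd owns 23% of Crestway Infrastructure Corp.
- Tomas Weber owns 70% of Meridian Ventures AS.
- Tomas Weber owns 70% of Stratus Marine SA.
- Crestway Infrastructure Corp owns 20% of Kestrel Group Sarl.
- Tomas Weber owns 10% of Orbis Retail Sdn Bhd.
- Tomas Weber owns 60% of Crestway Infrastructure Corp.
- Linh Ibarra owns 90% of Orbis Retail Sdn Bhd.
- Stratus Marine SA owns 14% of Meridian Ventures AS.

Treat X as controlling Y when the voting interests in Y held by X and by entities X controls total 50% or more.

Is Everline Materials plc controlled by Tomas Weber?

Tomas holds 91% of Redfern, so Tomas controls Redfern.
Tomas holds 60% of Crestway, so Tomas controls Crestway.
Redfern and Tomas together hold 6% + 70% = 76% of Stratus, so Tomas controls Stratus.
Stratus and Tomas together hold 14% + 70% = 84% of Meridian, so Tomas controls Meridian.
Crestway and Tomas together hold 20% + 78% = 98% of Kestrel, so Tomas controls Kestrel.
Neither Tomas nor any entity Tomas controls holds any voting interest in Everline.
So Tomas does not control Everline.

No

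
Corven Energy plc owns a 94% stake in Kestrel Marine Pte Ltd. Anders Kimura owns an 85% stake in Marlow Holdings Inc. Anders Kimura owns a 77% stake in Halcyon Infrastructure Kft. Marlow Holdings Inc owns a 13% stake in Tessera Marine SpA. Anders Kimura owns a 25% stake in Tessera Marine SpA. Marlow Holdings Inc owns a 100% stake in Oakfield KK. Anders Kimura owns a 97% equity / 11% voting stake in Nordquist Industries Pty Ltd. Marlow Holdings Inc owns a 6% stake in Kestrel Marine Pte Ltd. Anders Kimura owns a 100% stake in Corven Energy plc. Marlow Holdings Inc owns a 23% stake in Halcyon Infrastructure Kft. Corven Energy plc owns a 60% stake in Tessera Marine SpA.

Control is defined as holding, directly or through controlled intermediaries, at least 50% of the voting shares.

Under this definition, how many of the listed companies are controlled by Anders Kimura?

Anders holds 85% of Marlow, so Anders controls Marlow.
Anders holds 100% of Corven, so Anders controls Corven.
Marlow and Corven together hold 6% + 94% = 100% of Kestrel, so Anders controls Kestrel.
Anders and Marlow together hold 77% + 23% = 100% of Halcyon, so Anders controls Halcyon.
Marlow holds 100% of Oakfield, so Anders controls Oakfield.
Marlow and Anders and Corven together hold 13% + 25% + 60% = 98% of Tessera, so Anders controls Tessera.
No other company's threshold is met.
Anders controls 6 companies.

6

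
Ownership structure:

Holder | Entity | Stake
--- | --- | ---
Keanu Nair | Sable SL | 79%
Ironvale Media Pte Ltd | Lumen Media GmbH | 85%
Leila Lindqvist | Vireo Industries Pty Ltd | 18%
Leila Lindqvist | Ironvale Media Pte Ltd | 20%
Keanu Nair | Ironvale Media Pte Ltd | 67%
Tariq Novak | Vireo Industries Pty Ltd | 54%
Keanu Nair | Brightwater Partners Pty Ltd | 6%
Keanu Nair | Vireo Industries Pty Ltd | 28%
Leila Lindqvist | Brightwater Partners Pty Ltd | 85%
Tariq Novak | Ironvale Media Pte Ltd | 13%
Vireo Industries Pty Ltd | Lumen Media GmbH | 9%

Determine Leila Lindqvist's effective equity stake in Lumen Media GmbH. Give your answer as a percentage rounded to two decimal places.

18.62%

Leila reaches Lumen along 2 paths.
Via Ironvale: 20% × 85% = 17%.
Via Vireo: 18% × 9% = 1.62%.
Total: 17% + 1.62% = 18.62%.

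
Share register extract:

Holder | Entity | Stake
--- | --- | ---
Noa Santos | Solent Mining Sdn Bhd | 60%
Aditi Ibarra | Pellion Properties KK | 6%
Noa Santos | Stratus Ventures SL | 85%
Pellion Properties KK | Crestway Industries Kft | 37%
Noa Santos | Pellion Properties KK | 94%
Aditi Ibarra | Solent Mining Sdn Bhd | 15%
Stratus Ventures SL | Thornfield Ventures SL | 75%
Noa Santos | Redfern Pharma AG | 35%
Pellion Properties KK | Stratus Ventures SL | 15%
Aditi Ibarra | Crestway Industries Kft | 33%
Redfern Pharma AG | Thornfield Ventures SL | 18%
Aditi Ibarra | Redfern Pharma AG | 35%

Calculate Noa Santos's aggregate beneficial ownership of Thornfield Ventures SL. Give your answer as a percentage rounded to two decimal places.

80.63%

Noa reaches Thornfield along 3 paths.
Via Stratus: 85% × 75% = 63.75%.
Via Pellion → Stratus: 94% × 15% × 75% = 10.575%.
Via Redfern: 35% × 18% = 6.3%.
Total: 63.75% + 10.575% + 6.3% = 80.625%.
Rounded: 80.63%.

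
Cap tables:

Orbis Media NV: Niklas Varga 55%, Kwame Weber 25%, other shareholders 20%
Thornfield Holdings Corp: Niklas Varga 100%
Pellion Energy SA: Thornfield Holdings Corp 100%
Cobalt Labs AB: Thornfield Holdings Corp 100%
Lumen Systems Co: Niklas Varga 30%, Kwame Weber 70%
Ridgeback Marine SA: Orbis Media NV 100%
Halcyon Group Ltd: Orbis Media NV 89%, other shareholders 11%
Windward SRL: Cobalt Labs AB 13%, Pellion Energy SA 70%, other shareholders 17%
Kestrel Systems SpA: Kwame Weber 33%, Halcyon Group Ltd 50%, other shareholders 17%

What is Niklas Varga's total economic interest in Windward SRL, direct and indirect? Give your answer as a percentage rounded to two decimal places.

Niklas reaches Windward along 2 paths.
Via Thornfield → Cobalt: 100% × 100% × 13% = 13%.
Via Thornfield → Pellion: 100% × 100% × 70% = 70%.
Total: 13% + 70% = 83%.
Rounded: 83.00%.

83.00%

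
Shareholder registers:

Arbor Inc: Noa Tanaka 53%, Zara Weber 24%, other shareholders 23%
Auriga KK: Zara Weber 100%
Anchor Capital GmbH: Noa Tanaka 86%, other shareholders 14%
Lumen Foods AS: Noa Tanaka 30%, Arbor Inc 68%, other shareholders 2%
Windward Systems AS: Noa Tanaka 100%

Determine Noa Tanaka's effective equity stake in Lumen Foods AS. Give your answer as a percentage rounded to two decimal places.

66.04%

Noa reaches Lumen along 2 paths.
Direct stake: 30% = 30%.
Via Arbor: 53% × 68% = 36.04%.
Total: 30% + 36.04% = 66.04%.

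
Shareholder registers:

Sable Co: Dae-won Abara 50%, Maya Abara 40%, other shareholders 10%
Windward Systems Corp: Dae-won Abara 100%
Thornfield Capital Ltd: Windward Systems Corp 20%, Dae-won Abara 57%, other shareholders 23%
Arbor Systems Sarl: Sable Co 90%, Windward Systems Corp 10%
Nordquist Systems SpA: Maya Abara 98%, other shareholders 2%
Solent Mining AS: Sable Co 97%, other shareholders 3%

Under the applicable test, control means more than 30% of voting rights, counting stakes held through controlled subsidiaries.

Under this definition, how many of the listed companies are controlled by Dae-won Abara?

Dae-won holds 50% of Sable, so Dae-won controls Sable.
Dae-won holds 100% of Windward, so Dae-won controls Windward.
Windward and Dae-won together hold 20% + 57% = 77% of Thornfield, so Dae-won controls Thornfield.
Sable and Windward together hold 90% + 10% = 100% of Arbor, so Dae-won controls Arbor.
Sable holds 97% of Solent, so Dae-won controls Solent.
No other company's threshold is met.
Dae-won controls 5 companies.

5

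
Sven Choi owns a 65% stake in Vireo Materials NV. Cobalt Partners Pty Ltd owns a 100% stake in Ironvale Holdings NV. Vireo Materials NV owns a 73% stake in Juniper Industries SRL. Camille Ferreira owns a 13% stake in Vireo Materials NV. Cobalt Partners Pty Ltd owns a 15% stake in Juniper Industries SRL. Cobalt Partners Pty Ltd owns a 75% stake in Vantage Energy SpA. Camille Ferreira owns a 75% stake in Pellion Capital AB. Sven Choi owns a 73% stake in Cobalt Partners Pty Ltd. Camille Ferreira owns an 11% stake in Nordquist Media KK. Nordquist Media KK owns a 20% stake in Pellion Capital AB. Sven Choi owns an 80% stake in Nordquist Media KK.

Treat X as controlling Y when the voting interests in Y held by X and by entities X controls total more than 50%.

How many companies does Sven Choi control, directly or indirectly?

6

Sven holds 73% of Cobalt, so Sven controls Cobalt.
Sven holds 65% of Vireo, so Sven controls Vireo.
Sven holds 80% of Nordquist, so Sven controls Nordquist.
Cobalt holds 100% of Ironvale, so Sven controls Ironvale.
Cobalt and Vireo together hold 15% + 73% = 88% of Juniper, so Sven controls Juniper.
Cobalt holds 75% of Vantage, so Sven controls Vantage.
No other company's threshold is met.
Sven controls 6 companies.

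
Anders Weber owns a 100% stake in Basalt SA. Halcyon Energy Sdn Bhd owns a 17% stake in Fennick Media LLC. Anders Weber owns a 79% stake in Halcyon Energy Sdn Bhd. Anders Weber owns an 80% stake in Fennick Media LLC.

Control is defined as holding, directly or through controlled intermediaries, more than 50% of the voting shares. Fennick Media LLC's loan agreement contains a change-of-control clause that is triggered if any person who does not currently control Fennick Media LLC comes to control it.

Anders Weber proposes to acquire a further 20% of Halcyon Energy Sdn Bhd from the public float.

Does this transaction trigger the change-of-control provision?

The purchase changes only Anders's holdings, so Anders is the only person who could newly come to control Fennick.
Anders holds 79% of Halcyon, so Anders controls Halcyon.
Anders and Halcyon together hold 80% + 17% = 97% of Fennick, so Anders controls Fennick.
So Anders already controls Fennick before the transaction.
After the purchase, Anders's direct stake in Halcyon rises to 79% + 20% = 99%.
Anders controlled Fennick already, so this is not a new person acquiring control; every other person's position is unchanged or reduced.
No new person acquires control, so the clause is not triggered.

No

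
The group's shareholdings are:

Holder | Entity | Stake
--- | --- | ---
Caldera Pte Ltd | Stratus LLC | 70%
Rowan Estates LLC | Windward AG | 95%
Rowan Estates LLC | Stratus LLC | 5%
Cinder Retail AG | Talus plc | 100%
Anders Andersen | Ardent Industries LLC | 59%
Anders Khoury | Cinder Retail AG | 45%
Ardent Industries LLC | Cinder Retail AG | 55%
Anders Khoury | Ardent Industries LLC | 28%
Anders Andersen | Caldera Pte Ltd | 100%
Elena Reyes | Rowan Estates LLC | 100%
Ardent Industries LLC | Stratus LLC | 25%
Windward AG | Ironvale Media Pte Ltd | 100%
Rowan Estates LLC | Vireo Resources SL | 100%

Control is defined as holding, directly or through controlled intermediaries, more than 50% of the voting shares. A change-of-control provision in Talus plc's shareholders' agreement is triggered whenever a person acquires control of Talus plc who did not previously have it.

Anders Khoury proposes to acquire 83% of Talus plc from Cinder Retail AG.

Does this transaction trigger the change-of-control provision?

The purchase adds only to Anders Khoury's holdings (Cinder's stake shrinks), so Anders Khoury is the only person who could newly come to control Talus.
Anders Khoury's largest direct stake is 45% in Cinder, which does not meet the threshold, so Anders Khoury controls no company.
Neither Anders Khoury nor any entity Anders Khoury controls holds any voting interest in Talus.
So before the transaction, Anders Khoury does not control Talus.
After the purchase, Anders Khoury holds 83% of Talus directly, and Cinder's stake falls to 17%.
Anders Khoury holds 83% of Talus, so Anders Khoury controls Talus.
Anders Khoury did not control Talus before and does after, so the clause is triggered.

Yes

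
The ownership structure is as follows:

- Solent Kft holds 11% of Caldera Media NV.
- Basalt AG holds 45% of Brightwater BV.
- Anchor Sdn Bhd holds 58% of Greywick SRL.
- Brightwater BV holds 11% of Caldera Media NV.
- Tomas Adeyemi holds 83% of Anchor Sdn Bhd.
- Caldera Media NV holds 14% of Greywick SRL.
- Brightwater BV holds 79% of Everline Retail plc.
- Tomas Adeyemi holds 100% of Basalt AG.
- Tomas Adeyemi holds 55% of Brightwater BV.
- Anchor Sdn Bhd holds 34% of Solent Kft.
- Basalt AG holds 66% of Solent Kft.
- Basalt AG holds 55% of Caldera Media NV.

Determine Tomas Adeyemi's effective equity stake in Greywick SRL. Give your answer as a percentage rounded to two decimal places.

Tomas reaches Greywick along 6 paths.
Via Anchor: 83% × 58% = 48.14%.
Via Basalt → Solent → Caldera: 100% × 66% × 11% × 14% = 1.0164%.
Via Anchor → Solent → Caldera: 83% × 34% × 11% × 14% = 0.434588%.
Via Basalt → Caldera: 100% × 55% × 14% = 7.7%.
Via Brightwater → Caldera: 55% × 11% × 14% = 0.847%.
Via Basalt → Brightwater → Caldera: 100% × 45% × 11% × 14% = 0.693%.
Total: 48.14% + 1.0164% + 0.434588% + 7.7% + 0.847% + 0.693% = 58.830988%.
Rounded: 58.83%.

58.83%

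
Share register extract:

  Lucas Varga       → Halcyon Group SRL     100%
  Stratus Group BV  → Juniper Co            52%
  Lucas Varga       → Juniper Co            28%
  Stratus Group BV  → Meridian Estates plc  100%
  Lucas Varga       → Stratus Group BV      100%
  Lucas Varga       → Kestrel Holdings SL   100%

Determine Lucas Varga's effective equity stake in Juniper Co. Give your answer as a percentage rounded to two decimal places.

Lucas reaches Juniper along 2 paths.
Direct stake: 28% = 28%.
Via Stratus: 100% × 52% = 52%.
Total: 28% + 52% = 80%.
Rounded: 80.00%.

80.00%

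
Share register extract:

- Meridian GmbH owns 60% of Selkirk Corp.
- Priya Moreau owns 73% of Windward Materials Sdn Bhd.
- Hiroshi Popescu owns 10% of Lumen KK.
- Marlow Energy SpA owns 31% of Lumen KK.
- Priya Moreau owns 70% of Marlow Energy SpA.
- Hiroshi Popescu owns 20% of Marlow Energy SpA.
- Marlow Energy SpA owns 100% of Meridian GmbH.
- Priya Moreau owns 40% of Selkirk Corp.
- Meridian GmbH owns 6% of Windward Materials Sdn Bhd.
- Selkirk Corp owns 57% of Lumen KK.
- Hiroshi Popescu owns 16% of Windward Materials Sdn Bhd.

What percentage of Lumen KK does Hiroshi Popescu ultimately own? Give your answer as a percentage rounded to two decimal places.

23.04%

Hiroshi reaches Lumen along 3 paths.
Via Marlow → Meridian → Selkirk: 20% × 100% × 60% × 57% = 6.84%.
Direct stake: 10% = 10%.
Via Marlow: 20% × 31% = 6.2%.
Total: 6.84% + 10% + 6.2% = 23.04%.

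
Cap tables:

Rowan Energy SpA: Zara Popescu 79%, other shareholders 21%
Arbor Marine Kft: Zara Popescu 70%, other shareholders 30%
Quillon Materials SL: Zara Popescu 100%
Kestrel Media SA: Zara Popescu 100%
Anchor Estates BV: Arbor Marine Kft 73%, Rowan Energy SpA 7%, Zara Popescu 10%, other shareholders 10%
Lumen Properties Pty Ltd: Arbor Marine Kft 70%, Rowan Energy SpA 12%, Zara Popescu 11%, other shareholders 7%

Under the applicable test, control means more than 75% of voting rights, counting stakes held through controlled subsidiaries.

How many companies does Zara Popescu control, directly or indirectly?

Zara holds 79% of Rowan, so Zara controls Rowan.
Zara holds 100% of Quillon, so Zara controls Quillon.
Zara holds 100% of Kestrel, so Zara controls Kestrel.
No other company's threshold is met.
Zara controls 3 companies.

3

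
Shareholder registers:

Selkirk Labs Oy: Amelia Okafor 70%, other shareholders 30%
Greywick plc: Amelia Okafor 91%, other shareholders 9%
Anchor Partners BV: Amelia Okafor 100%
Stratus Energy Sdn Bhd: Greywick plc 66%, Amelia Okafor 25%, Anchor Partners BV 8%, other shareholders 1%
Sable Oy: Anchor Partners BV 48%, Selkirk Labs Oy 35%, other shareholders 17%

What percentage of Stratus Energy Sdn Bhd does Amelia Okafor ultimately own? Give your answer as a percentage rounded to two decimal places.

Amelia reaches Stratus along 3 paths.
Via Greywick: 91% × 66% = 60.06%.
Direct stake: 25% = 25%.
Via Anchor: 100% × 8% = 8%.
Total: 60.06% + 25% + 8% = 93.06%.

93.06%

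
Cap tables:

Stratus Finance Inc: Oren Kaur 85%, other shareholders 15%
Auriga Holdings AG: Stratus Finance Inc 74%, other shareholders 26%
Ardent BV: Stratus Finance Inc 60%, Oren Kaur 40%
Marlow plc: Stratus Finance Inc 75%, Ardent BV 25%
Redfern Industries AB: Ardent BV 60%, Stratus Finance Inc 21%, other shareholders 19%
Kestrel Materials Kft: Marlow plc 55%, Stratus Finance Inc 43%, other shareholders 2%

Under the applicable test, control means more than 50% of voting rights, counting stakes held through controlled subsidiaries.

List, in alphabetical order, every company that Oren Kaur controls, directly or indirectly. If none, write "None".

Ardent BV, Auriga Holdings AG, Kestrel Materials Kft, Marlow plc, Redfern Industries AB, Stratus Finance Inc

Oren holds 85% of Stratus, so Oren controls Stratus.
Stratus holds 74% of Auriga, so Oren controls Auriga.
Stratus and Oren together hold 60% + 40% = 100% of Ardent, so Oren controls Ardent.
Stratus and Ardent together hold 75% + 25% = 100% of Marlow, so Oren controls Marlow.
Ardent and Stratus together hold 60% + 21% = 81% of Redfern, so Oren controls Redfern.
Marlow and Stratus together hold 55% + 43% = 98% of Kestrel, so Oren controls Kestrel.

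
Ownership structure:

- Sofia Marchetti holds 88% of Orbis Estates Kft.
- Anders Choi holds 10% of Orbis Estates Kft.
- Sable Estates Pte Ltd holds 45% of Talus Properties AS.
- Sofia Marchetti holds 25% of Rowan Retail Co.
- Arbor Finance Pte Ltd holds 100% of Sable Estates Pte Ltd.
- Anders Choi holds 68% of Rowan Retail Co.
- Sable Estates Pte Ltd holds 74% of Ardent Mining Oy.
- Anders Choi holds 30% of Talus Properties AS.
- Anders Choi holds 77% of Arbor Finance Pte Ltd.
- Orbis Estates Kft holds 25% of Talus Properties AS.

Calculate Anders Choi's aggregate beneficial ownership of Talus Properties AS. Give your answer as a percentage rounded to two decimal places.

Anders reaches Talus along 3 paths.
Direct stake: 30% = 30%.
Via Arbor → Sable: 77% × 100% × 45% = 34.65%.
Via Orbis: 10% × 25% = 2.5%.
Total: 30% + 34.65% + 2.5% = 67.15%.

67.15%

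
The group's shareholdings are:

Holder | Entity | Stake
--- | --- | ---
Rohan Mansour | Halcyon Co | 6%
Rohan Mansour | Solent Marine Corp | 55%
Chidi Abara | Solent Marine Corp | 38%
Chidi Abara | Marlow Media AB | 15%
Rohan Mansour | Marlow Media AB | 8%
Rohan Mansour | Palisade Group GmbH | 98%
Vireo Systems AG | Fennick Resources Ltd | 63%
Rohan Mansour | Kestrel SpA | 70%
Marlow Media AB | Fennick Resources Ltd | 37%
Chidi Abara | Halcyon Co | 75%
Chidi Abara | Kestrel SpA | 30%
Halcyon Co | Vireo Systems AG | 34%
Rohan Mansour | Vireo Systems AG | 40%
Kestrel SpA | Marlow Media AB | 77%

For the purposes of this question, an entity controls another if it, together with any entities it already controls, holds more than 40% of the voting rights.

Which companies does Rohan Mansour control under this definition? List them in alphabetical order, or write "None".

Kestrel SpA, Marlow Media AB, Palisade Group GmbH, Solent Marine Corp

Rohan holds 70% of Kestrel, so Rohan controls Kestrel.
Rohan holds 55% of Solent, so Rohan controls Solent.
Rohan and Kestrel together hold 8% + 77% = 85% of Marlow, so Rohan controls Marlow.
Rohan holds 98% of Palisade, so Rohan controls Palisade.
No other company's threshold is met.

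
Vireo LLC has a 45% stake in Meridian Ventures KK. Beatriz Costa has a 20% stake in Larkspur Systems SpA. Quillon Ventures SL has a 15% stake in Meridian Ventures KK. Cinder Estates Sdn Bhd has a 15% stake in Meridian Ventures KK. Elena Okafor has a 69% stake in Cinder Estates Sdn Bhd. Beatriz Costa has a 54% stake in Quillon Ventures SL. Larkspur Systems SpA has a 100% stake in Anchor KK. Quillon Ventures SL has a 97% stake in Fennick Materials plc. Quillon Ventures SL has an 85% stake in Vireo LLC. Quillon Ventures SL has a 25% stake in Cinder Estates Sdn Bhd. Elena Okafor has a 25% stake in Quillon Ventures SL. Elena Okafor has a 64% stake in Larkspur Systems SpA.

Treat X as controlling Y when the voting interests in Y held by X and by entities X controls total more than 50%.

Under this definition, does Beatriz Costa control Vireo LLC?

Beatriz holds 54% of Quillon, so Beatriz controls Quillon.
Quillon holds 85% of Vireo, so Beatriz controls Vireo.

Yes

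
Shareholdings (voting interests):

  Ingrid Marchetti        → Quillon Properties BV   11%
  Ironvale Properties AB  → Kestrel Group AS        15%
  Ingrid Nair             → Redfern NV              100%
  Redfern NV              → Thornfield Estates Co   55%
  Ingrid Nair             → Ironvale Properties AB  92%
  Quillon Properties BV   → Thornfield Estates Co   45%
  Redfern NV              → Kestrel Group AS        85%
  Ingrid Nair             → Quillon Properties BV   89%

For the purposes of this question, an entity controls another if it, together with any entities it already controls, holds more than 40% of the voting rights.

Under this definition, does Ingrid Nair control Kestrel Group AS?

Yes

Ingrid Nair holds 92% of Ironvale, so Ingrid Nair controls Ironvale.
Ingrid Nair holds 100% of Redfern, so Ingrid Nair controls Redfern.
Redfern and Ironvale together hold 85% + 15% = 100% of Kestrel, so Ingrid Nair controls Kestrel.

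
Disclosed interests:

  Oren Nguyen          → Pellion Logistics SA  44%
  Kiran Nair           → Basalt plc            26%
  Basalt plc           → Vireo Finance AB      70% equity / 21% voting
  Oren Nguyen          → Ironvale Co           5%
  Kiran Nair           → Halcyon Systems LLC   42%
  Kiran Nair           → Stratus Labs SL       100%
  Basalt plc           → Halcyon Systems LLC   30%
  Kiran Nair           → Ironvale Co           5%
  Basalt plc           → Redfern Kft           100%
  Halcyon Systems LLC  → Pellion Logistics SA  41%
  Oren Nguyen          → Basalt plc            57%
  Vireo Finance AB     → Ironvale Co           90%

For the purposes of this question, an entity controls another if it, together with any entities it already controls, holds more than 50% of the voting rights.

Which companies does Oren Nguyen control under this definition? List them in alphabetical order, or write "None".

Oren holds 57% of Basalt, so Oren controls Basalt.
Basalt holds 100% of Redfern, so Oren controls Redfern.
No other company's threshold is met.

Basalt plc, Redfern Kft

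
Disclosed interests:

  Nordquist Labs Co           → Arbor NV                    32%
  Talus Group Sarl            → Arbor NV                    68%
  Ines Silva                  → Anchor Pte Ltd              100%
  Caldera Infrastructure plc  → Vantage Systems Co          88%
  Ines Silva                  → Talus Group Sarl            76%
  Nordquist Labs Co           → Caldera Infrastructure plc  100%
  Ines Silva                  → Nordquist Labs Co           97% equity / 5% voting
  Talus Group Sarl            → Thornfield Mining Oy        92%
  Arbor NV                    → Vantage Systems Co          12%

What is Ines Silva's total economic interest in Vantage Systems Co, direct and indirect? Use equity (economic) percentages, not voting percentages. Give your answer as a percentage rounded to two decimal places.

95.29%

Ines reaches Vantage along 3 paths.
Via Nordquist → Caldera: 97% × 100% × 88% = 85.36%.
Via Talus → Arbor: 76% × 68% × 12% = 6.2016%.
Via Nordquist → Arbor: 97% × 32% × 12% = 3.7248%.
Total: 85.36% + 6.2016% + 3.7248% = 95.2864%.
Rounded: 95.29%.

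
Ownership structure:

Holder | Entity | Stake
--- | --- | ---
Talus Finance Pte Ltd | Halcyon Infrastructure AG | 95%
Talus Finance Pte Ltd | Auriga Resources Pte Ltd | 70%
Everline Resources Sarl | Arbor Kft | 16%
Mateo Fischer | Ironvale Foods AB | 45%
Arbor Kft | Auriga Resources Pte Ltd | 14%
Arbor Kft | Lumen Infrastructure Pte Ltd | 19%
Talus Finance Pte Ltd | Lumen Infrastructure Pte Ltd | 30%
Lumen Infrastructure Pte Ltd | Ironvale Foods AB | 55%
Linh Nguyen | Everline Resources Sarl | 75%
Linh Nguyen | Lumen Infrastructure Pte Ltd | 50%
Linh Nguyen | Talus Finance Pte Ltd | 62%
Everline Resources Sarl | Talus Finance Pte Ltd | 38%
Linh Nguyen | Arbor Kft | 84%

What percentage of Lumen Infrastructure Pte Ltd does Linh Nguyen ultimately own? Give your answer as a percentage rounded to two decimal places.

Linh reaches Lumen along 5 paths.
Via Everline → Talus: 75% × 38% × 30% = 8.55%.
Via Talus: 62% × 30% = 18.6%.
Via Arbor: 84% × 19% = 15.96%.
Via Everline → Arbor: 75% × 16% × 19% = 2.28%.
Direct stake: 50% = 50%.
Total: 8.55% + 18.6% + 15.96% + 2.28% + 50% = 95.39%.

95.39%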